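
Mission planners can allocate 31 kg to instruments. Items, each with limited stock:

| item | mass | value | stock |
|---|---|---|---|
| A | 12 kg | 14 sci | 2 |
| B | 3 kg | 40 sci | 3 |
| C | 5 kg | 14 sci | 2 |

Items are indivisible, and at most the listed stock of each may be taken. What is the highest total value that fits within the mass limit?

Top feasible selections:
- 1×A + 3×B + 2×C: mass 31, value 162
- 3×B + 2×C: mass 19, value 148
- 1×A + 3×B + 1×C: mass 26, value 148
- 3×B + 1×C: mass 14, value 134
Best: 162 sci.

162 sci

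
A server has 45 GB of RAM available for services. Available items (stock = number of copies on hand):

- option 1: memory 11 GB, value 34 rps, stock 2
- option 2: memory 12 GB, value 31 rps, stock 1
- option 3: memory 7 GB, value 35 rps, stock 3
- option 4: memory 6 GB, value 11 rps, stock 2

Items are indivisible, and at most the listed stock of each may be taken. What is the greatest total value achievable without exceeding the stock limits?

Best selections within memory 45 and stock limits:
- 2×option 1 + 3×option 3: memory 43, value 173
- 1×option 1 + 1×option 2 + 3×option 3: memory 44, value 170
- 1×option 1 + 3×option 3 + 2×option 4: memory 44, value 161
Best: 173 rps.

173 rps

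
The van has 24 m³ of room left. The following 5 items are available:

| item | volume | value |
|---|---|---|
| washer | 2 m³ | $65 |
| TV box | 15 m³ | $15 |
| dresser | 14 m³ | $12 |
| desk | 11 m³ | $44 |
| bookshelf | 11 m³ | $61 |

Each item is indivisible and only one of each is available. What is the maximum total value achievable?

$170

Check high-value combinations within 24 m³:
- washer+desk+bookshelf: volume 2+11+11=24, value 65+44+61=170
- washer+bookshelf: volume 2+11=13, value 65+61=126
- washer+desk: volume 2+11=13, value 65+44=109
- desk+bookshelf: volume 11+11=22, value 44+61=105
Best: $170.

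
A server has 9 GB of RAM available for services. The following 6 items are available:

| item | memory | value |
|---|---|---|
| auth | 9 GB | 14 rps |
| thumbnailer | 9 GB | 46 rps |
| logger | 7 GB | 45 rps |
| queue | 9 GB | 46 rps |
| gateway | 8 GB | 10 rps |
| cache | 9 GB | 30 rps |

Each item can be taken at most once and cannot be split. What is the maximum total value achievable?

This is a 0/1 knapsack; check combinations near the capacity.
- thumbnailer: memory 9, value 46
- queue: memory 9, value 46
- logger: memory 7, value 45
Best: 46 rps.

46 rps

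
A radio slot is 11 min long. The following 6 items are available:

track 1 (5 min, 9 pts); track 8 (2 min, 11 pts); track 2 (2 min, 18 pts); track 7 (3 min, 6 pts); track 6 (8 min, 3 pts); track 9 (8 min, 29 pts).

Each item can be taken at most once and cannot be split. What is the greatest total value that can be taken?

Check high-value combinations within 11 min:
- track 2+track 9: duration 2+8=10, value 18+29=47
- track 8+track 9: duration 2+8=10, value 11+29=40
- track 1+track 8+track 2: duration 5+2+2=9, value 9+11+18=38
- track 8+track 2+track 7: duration 2+2+3=7, value 11+18+6=35
- track 7+track 9: duration 3+8=11, value 6+29=35
Best: 47 pts.

47 pts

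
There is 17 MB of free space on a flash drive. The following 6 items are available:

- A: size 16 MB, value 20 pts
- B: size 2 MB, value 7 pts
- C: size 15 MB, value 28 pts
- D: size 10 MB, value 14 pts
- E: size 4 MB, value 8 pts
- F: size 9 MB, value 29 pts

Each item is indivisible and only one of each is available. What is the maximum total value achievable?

Check high-value combinations within 17 MB:
- B+E+F: size 2+4+9=15, value 7+8+29=44
- E+F: size 4+9=13, value 8+29=37
- B+F: size 2+9=11, value 7+29=36
- B+C: size 2+15=17, value 7+28=35
Best: 44 pts.

44 pts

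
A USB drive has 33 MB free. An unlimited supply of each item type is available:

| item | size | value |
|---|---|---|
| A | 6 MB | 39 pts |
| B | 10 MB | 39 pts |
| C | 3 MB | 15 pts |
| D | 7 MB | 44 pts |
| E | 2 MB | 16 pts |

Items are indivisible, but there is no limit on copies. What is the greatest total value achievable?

Best value-per-unit is E at 16/2, and filling with it alone uses size 16×2=32. No mix of the others beats 16×16 = 256.

256 pts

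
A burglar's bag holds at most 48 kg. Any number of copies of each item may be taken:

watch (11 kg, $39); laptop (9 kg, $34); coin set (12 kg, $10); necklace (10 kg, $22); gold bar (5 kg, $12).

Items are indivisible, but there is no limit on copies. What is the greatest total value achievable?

Best value-per-unit is laptop at 34/9; filling with it alone gives 5×34 = 170.
Optimal mix: 1×watch + 4×laptop → weight 47, value 175.

$175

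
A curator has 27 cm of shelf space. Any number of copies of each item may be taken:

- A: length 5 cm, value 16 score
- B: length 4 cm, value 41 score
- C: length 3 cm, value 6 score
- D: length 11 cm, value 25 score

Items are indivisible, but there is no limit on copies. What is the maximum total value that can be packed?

Best value-per-unit is B at 41/4; filling with it alone gives 6×41 = 246.
Optimal mix: 6×B + 1×C → length 27, value 252.

252 score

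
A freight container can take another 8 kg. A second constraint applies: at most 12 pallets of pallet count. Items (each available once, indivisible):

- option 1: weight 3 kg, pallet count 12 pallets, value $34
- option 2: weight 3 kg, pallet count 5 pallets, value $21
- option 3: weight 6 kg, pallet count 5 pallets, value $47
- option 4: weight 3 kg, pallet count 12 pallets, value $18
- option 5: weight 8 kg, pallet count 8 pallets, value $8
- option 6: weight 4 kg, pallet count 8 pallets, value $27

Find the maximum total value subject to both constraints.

$47

Feasible sets respecting both limits:
- option 3: weight 6, pallet count 5, value 47
- option 1: weight 3, pallet count 12, value 34
- option 6: weight 4, pallet count 8, value 27
- option 2: weight 3, pallet count 5, value 21
Best: $47.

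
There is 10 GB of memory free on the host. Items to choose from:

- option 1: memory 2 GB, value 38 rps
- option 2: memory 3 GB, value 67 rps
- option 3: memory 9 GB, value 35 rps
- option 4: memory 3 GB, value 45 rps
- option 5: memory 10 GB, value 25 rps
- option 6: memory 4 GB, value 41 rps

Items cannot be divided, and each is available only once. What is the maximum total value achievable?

153 rps

Check high-value combinations within 10 GB:
- option 2+option 4+option 6: memory 3+3+4=10, value 67+45+41=153
- option 1+option 2+option 4: memory 2+3+3=8, value 38+67+45=150
- option 1+option 2+option 6: memory 2+3+4=9, value 38+67+41=146
- option 1+option 4+option 6: memory 2+3+4=9, value 38+45+41=124
Best: 153 rps.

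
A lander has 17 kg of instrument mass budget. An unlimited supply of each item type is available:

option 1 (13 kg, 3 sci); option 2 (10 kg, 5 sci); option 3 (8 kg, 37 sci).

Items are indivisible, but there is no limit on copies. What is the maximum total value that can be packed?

Best value-per-unit is option 3 at 37/8, and filling with it alone uses mass 2×8=16. No mix of the others beats 2×37 = 74.

74 sci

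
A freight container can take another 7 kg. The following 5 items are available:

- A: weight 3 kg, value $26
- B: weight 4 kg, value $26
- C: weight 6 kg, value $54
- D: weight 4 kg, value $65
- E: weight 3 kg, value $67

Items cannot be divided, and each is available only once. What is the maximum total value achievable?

$132

Check high-value combinations within 7 kg:
- D+E: weight 4+3=7, value 65+67=132
- A+E: weight 3+3=6, value 26+67=93
- B+E: weight 4+3=7, value 26+67=93
- A+D: weight 3+4=7, value 26+65=91
- E: weight 3, value 67
Best: $132.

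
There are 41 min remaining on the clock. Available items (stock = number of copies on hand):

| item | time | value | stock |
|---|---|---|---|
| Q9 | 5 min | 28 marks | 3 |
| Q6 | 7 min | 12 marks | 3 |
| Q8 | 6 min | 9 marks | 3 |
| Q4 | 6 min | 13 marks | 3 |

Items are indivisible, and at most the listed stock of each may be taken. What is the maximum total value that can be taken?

135 marks

Top feasible selections:
- 3×Q9 + 1×Q6 + 3×Q4: time 40, value 135
- 3×Q9 + 2×Q6 + 2×Q4: time 41, value 134
- 3×Q9 + 1×Q8 + 3×Q4: time 39, value 132
Best: 135 marks.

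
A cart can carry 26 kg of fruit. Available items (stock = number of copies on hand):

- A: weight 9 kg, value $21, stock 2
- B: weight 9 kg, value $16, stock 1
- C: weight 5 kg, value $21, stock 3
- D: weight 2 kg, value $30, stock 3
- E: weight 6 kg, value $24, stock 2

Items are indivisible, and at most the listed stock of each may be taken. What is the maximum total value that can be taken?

$159

Best selections within weight 26 and stock limits:
- 1×C + 3×D + 2×E: weight 23, value 159
- 2×C + 3×D + 1×E: weight 22, value 156
- 1×A + 1×C + 3×D + 1×E: weight 26, value 156
- 3×C + 3×D: weight 21, value 153
Best: $159.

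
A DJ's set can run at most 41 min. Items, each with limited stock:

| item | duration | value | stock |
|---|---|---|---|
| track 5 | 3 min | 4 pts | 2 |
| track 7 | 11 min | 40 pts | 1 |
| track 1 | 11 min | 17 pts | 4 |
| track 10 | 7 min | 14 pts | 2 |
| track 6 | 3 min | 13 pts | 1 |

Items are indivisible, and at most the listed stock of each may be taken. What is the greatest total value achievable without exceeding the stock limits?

98 pts

Best selections within duration 41 and stock limits:
- 1×track 7 + 1×track 1 + 2×track 10 + 1×track 6: duration 39, value 98
- 2×track 5 + 1×track 7 + 1×track 1 + 1×track 10 + 1×track 6: duration 38, value 92
- 1×track 5 + 1×track 7 + 2×track 1 + 1×track 6: duration 39, value 91
- 2×track 5 + 1×track 7 + 2×track 10 + 1×track 6: duration 34, value 89
Best: 98 pts.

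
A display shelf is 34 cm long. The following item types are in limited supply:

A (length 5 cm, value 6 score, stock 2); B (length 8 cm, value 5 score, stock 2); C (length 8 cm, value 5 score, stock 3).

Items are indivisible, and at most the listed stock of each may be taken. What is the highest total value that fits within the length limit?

27 score

Top feasible selections:
- 2×A + 3×C: length 34, value 27
- 2×A + 1×B + 2×C: length 34, value 27
- 2×A + 2×B + 1×C: length 34, value 27
- 2×A + 2×C: length 26, value 22
Best: 27 score.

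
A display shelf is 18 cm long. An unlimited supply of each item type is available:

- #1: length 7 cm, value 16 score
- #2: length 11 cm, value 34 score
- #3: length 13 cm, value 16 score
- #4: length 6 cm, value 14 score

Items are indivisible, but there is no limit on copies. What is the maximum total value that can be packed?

50 score

Best value-per-unit is #2 at 34/11; filling with it alone gives 1×34 = 34.
Optimal mix: 1×#1 + 1×#2 → length 18, value 50.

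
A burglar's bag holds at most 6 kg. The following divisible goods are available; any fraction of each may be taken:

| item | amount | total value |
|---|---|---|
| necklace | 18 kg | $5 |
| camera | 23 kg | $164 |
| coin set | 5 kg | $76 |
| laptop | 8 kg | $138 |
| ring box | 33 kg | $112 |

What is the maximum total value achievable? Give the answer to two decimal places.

Take in order of value per unit:
- laptop (138/8 per unit): 6 of 8 → value 6×138/8 = 103.5000, running total 103.50
Total 103.50.

103.50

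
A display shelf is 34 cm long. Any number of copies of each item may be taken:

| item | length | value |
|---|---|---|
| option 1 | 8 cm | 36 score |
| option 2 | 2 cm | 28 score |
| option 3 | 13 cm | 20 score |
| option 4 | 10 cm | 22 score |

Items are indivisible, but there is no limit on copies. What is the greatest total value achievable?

Best value-per-unit is option 2 at 28/2, and filling with it alone uses length 17×2=34. No mix of the others beats 17×28 = 476.

476 score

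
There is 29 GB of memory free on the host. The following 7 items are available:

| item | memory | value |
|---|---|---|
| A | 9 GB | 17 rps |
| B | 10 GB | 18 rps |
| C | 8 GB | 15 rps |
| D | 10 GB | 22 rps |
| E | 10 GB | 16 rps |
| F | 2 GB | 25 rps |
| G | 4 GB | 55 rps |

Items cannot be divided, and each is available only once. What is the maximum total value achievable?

Check high-value combinations within 29 GB:
- B+D+F+G: memory 10+10+2+4=26, value 18+22+25+55=120
- A+D+F+G: memory 9+10+2+4=25, value 17+22+25+55=119
- D+E+F+G: memory 10+10+2+4=26, value 22+16+25+55=118
- C+D+F+G: memory 8+10+2+4=24, value 15+22+25+55=117
- A+B+F+G: memory 9+10+2+4=25, value 17+18+25+55=115
Best: 120 rps.

120 rps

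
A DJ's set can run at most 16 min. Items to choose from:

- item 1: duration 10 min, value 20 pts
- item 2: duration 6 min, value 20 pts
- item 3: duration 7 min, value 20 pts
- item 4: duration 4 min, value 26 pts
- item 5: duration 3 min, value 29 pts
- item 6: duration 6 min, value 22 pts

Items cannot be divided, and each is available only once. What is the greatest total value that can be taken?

This is a 0/1 knapsack; check combinations near the capacity.
- item 4+item 5+item 6: duration 4+3+6=13, value 26+29+22=77
- item 2+item 4+item 5: duration 6+4+3=13, value 20+26+29=75
- item 3+item 4+item 5: duration 7+4+3=14, value 20+26+29=75
- item 2+item 5+item 6: duration 6+3+6=15, value 20+29+22=71
Best: 77 pts.

77 pts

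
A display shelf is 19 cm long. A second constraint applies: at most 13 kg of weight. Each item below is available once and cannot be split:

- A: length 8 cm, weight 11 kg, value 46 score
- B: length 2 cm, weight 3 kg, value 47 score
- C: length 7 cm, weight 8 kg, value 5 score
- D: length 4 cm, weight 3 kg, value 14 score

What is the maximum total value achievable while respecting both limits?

Feasible sets respecting both limits:
- B+D: length 6, weight 6, value 61
- B+C: length 9, weight 11, value 52
- B: length 2, weight 3, value 47
- A: length 8, weight 11, value 46
Best: 61 score.

61 score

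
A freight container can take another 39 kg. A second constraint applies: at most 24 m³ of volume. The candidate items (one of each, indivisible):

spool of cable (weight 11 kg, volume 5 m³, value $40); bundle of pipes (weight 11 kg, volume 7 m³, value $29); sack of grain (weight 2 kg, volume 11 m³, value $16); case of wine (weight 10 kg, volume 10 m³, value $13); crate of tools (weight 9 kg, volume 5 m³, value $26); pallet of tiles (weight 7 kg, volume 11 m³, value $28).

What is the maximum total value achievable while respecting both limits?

$97

Feasible sets respecting both limits:
- spool of cable+bundle of pipes+pallet of tiles: weight 29, volume 23, value 97
- spool of cable+bundle of pipes+crate of tools: weight 31, volume 17, value 95
- spool of cable+crate of tools+pallet of tiles: weight 27, volume 21, value 94
Best: $97.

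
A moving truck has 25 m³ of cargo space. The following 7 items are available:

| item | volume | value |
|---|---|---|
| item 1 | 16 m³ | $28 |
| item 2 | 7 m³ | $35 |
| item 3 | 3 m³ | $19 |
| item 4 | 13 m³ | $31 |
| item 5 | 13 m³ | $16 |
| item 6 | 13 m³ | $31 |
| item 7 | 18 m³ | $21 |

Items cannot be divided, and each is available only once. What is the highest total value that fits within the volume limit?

Check high-value combinations within 25 m³:
- item 2+item 3+item 4: volume 7+3+13=23, value 35+19+31=85
- item 2+item 3+item 6: volume 7+3+13=23, value 35+19+31=85
- item 2+item 3+item 5: volume 7+3+13=23, value 35+19+16=70
Best: $85.

$85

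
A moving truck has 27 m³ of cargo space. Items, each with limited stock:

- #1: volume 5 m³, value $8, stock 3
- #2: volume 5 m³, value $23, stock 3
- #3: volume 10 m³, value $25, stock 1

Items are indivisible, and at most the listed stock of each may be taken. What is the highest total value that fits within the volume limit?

$94

Top feasible selections:
- 3×#2 + 1×#3: volume 25, value 94
- 2×#1 + 3×#2: volume 25, value 85
Best: $94.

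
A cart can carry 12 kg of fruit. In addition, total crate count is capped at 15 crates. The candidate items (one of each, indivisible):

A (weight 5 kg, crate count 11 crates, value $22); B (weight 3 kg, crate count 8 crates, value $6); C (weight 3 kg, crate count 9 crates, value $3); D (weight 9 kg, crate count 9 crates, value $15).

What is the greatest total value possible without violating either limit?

Feasible sets respecting both limits:
- A: weight 5, crate count 11, value 22
- D: weight 9, crate count 9, value 15
- B: weight 3, crate count 8, value 6
- C: weight 3, crate count 9, value 3
Best: $22.

$22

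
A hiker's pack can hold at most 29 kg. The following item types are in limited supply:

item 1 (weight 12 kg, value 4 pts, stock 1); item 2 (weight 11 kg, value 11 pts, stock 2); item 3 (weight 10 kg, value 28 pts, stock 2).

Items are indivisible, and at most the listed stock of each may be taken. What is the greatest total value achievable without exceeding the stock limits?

56 pts

Best selections within weight 29 and stock limits:
- 2×item 3: weight 20, value 56
- 1×item 2 + 1×item 3: weight 21, value 39
- 1×item 1 + 1×item 3: weight 22, value 32
Best: 56 pts.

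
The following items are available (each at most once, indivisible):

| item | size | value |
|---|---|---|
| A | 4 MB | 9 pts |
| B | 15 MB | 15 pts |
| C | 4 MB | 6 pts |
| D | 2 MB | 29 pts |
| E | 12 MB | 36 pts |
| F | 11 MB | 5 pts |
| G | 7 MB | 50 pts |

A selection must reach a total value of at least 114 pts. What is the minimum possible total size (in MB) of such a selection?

21

Subsets with value ≥ 114, sorted by total size:
- D+E+G: size 21, value 115
- A+D+E+G: size 25, value 124
- C+D+E+G: size 25, value 121
- A+C+D+E+G: size 29, value 130
Minimum size: 21 MB.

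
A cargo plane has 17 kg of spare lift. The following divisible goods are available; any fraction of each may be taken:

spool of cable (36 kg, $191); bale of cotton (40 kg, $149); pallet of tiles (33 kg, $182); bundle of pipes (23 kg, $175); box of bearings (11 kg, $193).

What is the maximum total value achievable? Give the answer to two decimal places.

238.65

Take in order of value per unit:
- box of bearings (193/11 per unit): all 11 → value 193, running total 193.00
- bundle of pipes (175/23 per unit): 6 of 23 → value 6×175/23 = 45.6522, running total 238.65
Total 238.65.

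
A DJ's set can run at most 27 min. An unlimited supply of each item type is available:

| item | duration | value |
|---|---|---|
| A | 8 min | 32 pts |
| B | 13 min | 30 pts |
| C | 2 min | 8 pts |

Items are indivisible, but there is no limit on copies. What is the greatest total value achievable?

104 pts

Best value-per-unit is A at 32/8; filling with it alone gives 3×32 = 96.
Optimal mix: 3×A + 1×C → duration 26, value 104.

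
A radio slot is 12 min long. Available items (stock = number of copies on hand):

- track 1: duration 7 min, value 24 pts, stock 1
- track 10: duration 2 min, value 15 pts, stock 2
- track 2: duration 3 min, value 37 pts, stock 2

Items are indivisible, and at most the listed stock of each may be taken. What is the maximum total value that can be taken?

104 pts

Best selections within duration 12 and stock limits:
- 2×track 10 + 2×track 2: duration 10, value 104
- 1×track 10 + 2×track 2: duration 8, value 89
Best: 104 pts.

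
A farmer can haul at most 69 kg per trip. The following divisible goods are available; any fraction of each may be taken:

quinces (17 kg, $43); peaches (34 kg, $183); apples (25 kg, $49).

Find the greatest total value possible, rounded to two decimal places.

261.28

Take in order of value per unit:
- peaches (183/34 per unit): all 34 → value 183, running total 183.00
- quinces (43/17 per unit): all 17 → value 43, running total 226.00
- apples (49/25 per unit): 18 of 25 → value 18×49/25 = 35.2800, running total 261.28
Total 261.28.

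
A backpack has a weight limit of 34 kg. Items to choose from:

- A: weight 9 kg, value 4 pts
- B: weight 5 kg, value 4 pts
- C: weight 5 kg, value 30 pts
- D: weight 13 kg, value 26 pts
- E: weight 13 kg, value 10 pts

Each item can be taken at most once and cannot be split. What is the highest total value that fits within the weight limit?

Check high-value combinations within 34 kg:
- C+D+E: weight 5+13+13=31, value 30+26+10=66
- A+B+C+D: weight 9+5+5+13=32, value 4+4+30+26=64
- B+C+D: weight 5+5+13=23, value 4+30+26=60
- A+C+D: weight 9+5+13=27, value 4+30+26=60
Best: 66 pts.

66 pts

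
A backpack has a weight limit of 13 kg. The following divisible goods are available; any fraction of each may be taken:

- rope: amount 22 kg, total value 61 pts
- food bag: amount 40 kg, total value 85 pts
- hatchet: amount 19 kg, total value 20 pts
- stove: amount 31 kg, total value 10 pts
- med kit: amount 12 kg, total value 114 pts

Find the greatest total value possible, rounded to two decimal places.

116.77

Take in order of value per unit:
- med kit (114/12 per unit): all 12 → value 114, running total 114.00
- rope (61/22 per unit): 1 of 22 → value 1×61/22 = 2.7727, running total 116.77
Total 116.77.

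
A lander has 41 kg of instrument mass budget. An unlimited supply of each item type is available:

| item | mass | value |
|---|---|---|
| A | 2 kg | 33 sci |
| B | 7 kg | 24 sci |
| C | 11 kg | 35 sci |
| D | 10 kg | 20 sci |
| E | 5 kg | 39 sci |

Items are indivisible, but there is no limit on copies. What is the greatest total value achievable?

660 sci

Best value-per-unit is A at 33/2, and filling with it alone uses mass 20×2=40. No mix of the others beats 20×33 = 660.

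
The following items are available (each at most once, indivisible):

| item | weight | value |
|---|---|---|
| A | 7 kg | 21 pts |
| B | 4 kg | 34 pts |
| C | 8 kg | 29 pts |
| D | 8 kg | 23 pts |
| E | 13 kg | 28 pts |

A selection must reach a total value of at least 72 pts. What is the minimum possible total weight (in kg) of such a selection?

19

Subsets with value ≥ 72, sorted by total weight:
- A+B+C: weight 19, value 84
- A+B+D: weight 19, value 78
- B+C+D: weight 20, value 86
Minimum weight: 19 kg.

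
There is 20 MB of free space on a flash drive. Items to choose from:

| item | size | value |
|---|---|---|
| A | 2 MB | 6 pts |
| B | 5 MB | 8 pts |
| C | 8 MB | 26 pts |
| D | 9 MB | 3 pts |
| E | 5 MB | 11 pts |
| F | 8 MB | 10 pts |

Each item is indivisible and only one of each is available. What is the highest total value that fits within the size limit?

51 pts

This is a 0/1 knapsack; check combinations near the capacity.
- A+B+C+E: size 2+5+8+5=20, value 6+8+26+11=51
- B+C+E: size 5+8+5=18, value 8+26+11=45
- A+C+E: size 2+8+5=15, value 6+26+11=43
- A+C+F: size 2+8+8=18, value 6+26+10=42
Best: 51 pts.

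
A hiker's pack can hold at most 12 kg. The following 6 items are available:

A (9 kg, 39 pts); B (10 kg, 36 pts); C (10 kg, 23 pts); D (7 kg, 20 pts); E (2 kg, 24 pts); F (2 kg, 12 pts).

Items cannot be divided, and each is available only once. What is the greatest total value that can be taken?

63 pts

Check high-value combinations within 12 kg:
- A+E: weight 9+2=11, value 39+24=63
- B+E: weight 10+2=12, value 36+24=60
- D+E+F: weight 7+2+2=11, value 20+24+12=56
Best: 63 pts.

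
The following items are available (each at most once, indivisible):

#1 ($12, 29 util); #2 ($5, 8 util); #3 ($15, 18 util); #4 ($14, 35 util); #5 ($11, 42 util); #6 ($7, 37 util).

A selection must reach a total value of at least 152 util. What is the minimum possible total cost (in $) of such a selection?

59

Subsets with value ≥ 152, sorted by total cost:
- #1+#3+#4+#5+#6: cost 59, value 161
- #1+#2+#3+#4+#5+#6: cost 64, value 169
Minimum cost: 59 $.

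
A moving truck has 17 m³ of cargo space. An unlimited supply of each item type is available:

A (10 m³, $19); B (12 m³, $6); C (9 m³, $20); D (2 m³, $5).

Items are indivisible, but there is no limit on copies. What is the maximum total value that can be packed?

$40

Best value-per-unit is D at 5/2; filling with it alone gives 8×5 = 40.
Optimal mix: 1×C + 4×D → volume 17, value 40.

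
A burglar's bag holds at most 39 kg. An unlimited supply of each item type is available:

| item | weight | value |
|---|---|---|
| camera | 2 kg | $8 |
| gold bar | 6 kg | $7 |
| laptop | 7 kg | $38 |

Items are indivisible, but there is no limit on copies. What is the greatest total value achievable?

$206

Best value-per-unit is laptop at 38/7; filling with it alone gives 5×38 = 190.
Optimal mix: 2×camera + 5×laptop → weight 39, value 206.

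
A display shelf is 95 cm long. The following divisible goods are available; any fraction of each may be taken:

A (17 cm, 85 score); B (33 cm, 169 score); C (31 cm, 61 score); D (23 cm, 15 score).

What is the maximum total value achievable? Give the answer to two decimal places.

324.13

Take in order of value per unit:
- B (169/33 per unit): all 33 → value 169, running total 169.00
- A (85/17 per unit): all 17 → value 85, running total 254.00
- C (61/31 per unit): all 31 → value 61, running total 315.00
- D (15/23 per unit): 14 of 23 → value 14×15/23 = 9.1304, running total 324.13
Total 324.13.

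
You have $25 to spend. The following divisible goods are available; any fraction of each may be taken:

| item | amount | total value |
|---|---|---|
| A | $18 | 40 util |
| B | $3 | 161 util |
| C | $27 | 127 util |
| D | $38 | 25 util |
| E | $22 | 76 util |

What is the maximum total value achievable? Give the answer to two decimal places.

264.48

Take in order of value per unit:
- B (161/3 per unit): all 3 → value 161, running total 161.00
- C (127/27 per unit): 22 of 27 → value 22×127/27 = 103.4815, running total 264.48
Total 264.48.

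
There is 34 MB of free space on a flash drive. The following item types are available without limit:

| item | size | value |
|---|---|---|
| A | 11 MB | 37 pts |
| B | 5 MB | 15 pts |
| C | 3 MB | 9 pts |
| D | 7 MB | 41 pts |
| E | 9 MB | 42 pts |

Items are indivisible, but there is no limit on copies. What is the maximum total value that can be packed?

Best value-per-unit is D at 41/7; filling with it alone gives 4×41 = 164.
Optimal mix: 2×C + 4×D → size 34, value 182.

182 pts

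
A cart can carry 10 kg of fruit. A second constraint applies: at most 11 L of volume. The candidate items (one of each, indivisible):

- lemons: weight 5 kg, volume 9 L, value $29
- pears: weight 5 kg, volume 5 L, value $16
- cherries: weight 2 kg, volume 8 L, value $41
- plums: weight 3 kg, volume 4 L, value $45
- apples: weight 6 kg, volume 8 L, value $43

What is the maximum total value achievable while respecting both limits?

Feasible sets respecting both limits:
- pears+plums: weight 8, volume 9, value 61
- plums: weight 3, volume 4, value 45
- apples: weight 6, volume 8, value 43
Best: $61.

$61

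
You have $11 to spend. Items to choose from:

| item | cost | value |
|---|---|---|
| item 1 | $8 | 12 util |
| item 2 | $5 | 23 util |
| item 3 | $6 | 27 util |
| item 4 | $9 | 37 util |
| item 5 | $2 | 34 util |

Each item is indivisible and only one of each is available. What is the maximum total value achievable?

71 util

Check high-value combinations within $11:
- item 4+item 5: cost 9+2=11, value 37+34=71
- item 3+item 5: cost 6+2=8, value 27+34=61
- item 2+item 5: cost 5+2=7, value 23+34=57
- item 2+item 3: cost 5+6=11, value 23+27=50
- item 1+item 5: cost 8+2=10, value 12+34=46
Best: 71 util.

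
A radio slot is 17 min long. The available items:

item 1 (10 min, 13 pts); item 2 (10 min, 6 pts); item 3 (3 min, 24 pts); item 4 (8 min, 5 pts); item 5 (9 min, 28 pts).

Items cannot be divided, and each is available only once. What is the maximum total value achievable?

Check high-value combinations within 17 min:
- item 3+item 5: duration 3+9=12, value 24+28=52
- item 1+item 3: duration 10+3=13, value 13+24=37
- item 4+item 5: duration 8+9=17, value 5+28=33
- item 2+item 3: duration 10+3=13, value 6+24=30
- item 3+item 4: duration 3+8=11, value 24+5=29
Best: 52 pts.

52 pts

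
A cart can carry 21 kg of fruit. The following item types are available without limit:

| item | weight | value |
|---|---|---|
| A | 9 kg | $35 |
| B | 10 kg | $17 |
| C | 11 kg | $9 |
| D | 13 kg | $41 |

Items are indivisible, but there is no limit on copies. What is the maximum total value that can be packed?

Best value-per-unit is A at 35/9, and filling with it alone uses weight 2×9=18. No mix of the others beats 2×35 = 70.

$70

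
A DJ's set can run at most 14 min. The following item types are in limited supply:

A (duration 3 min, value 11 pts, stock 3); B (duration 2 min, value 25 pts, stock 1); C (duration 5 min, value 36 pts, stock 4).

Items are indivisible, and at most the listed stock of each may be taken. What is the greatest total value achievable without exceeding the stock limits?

97 pts

Best selections within duration 14 and stock limits:
- 1×B + 2×C: duration 12, value 97
- 1×A + 2×C: duration 13, value 83
Best: 97 pts.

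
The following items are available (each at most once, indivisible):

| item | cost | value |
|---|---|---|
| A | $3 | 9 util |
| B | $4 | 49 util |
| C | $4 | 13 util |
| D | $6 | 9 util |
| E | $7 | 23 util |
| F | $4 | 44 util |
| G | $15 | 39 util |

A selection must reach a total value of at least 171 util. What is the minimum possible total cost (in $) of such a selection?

Subsets with value ≥ 171, sorted by total cost:
- A+B+C+E+F+G: cost 37, value 177
- A+B+D+E+F+G: cost 39, value 173
Minimum cost: 37 $.

37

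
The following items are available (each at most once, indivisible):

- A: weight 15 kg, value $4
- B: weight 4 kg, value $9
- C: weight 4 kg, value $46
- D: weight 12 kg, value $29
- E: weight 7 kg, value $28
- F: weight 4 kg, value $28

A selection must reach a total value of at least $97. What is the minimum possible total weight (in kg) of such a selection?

Subsets with value ≥ 97, sorted by total weight:
- C+E+F: weight 15, value 102
- B+C+E+F: weight 19, value 111
Minimum weight: 15 kg.

15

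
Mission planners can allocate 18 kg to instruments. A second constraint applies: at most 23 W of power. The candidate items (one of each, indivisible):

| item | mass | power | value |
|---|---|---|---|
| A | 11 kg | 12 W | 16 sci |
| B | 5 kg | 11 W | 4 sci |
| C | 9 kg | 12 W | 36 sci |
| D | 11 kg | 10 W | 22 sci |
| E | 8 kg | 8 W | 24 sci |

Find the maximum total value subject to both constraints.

Feasible sets respecting both limits:
- C+E: mass 17, power 20, value 60
- B+C: mass 14, power 23, value 40
- C: mass 9, power 12, value 36
- B+E: mass 13, power 19, value 28
Best: 60 sci.

60 sci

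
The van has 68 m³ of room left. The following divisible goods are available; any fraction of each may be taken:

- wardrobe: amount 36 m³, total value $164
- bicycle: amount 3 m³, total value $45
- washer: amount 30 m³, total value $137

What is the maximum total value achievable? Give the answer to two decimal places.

Take in order of value per unit:
- bicycle (45/3 per unit): all 3 → value 45, running total 45.00
- washer (137/30 per unit): all 30 → value 137, running total 182.00
- wardrobe (164/36 per unit): 35 of 36 → value 35×164/36 = 159.4444, running total 341.44
Total 341.44.

341.44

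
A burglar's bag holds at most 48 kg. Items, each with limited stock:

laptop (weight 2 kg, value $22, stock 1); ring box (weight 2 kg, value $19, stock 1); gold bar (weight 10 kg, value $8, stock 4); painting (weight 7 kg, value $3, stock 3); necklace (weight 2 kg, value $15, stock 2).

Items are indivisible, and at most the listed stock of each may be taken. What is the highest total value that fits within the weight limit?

$103

Top feasible selections:
- 1×laptop + 1×ring box + 4×gold bar + 2×necklace: weight 48, value 103
- 1×laptop + 1×ring box + 3×gold bar + 1×painting + 2×necklace: weight 45, value 98
Best: $103.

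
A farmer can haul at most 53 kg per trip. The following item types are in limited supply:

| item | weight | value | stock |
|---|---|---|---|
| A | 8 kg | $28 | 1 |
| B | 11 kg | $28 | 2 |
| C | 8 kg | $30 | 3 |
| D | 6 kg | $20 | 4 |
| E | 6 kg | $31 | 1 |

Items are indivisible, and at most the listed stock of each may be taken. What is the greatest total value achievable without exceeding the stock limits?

Top feasible selections:
- 1×A + 3×C + 2×D + 1×E: weight 50, value 189
- 1×B + 3×C + 2×D + 1×E: weight 53, value 189
- 1×A + 1×B + 2×C + 2×D + 1×E: weight 53, value 187
Best: $189.

$189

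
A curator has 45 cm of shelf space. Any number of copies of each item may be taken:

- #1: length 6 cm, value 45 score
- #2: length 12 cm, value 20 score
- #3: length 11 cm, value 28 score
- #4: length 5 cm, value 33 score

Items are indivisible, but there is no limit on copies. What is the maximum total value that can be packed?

324 score

Best value-per-unit is #1 at 45/6; filling with it alone gives 7×45 = 315.
Optimal mix: 5×#1 + 3×#4 → length 45, value 324.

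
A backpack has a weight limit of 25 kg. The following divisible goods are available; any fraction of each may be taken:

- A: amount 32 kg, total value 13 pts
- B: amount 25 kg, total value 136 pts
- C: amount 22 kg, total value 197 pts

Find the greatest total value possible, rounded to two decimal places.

Take in order of value per unit:
- C (197/22 per unit): all 22 → value 197, running total 197.00
- B (136/25 per unit): 3 of 25 → value 3×136/25 = 16.3200, running total 213.32
Total 213.32.

213.32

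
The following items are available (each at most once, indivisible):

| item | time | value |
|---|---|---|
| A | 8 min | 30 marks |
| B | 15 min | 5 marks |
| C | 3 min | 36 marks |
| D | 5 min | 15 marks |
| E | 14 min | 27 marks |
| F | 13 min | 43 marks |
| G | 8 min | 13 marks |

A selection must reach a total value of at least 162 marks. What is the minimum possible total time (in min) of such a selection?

51

Subsets with value ≥ 162, sorted by total time:
- A+C+D+E+F+G: time 51, value 164
- A+B+C+D+E+F+G: time 66, value 169
Minimum time: 51 min.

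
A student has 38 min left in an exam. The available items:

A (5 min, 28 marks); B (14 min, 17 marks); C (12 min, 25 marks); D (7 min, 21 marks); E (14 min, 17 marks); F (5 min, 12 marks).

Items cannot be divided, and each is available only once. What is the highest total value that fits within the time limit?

Check high-value combinations within 38 min:
- A+B+C+D: time 5+14+12+7=38, value 28+17+25+21=91
- A+C+D+E: time 5+12+7+14=38, value 28+25+21+17=91
- A+C+D+F: time 5+12+7+5=29, value 28+25+21+12=86
Best: 91 marks.

91 marks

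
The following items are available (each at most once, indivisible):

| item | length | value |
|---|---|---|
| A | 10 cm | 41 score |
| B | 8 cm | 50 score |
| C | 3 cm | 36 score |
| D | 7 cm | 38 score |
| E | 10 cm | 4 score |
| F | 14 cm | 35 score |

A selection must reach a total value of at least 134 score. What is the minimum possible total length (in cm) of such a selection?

28

Subsets with value ≥ 134, sorted by total length:
- A+B+C+D: length 28, value 165
- B+C+D+F: length 32, value 159
- A+C+D+F: length 34, value 150
Minimum length: 28 cm.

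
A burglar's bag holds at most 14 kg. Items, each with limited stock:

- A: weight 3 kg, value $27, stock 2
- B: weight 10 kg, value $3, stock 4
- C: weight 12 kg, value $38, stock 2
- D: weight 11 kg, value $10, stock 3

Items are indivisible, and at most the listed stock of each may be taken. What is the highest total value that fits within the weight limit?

$54

Top feasible selections:
- 2×A: weight 6, value 54
- 1×C: weight 12, value 38
Best: $54.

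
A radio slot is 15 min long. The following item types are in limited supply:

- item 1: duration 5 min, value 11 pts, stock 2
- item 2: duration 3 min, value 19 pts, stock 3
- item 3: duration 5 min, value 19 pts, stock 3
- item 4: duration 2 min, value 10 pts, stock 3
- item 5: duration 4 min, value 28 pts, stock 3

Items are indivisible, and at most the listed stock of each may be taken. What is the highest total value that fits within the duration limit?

103 pts

Best selections within duration 15 and stock limits:
- 1×item 2 + 3×item 5: duration 15, value 103
- 1×item 2 + 2×item 4 + 2×item 5: duration 15, value 95
Best: 103 pts.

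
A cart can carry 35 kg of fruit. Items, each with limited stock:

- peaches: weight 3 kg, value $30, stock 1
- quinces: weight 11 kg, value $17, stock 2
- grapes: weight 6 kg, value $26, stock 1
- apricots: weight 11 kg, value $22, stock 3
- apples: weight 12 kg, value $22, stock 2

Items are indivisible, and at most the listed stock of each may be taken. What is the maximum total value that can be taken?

$100

Best selections within weight 35 and stock limits:
- 1×peaches + 1×grapes + 2×apricots: weight 31, value 100
- 1×peaches + 1×grapes + 1×apricots + 1×apples: weight 32, value 100
Best: $100.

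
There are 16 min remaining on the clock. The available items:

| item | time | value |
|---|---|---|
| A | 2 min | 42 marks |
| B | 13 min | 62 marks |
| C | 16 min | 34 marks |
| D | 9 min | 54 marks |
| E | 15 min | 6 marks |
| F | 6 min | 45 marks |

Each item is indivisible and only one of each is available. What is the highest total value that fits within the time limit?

104 marks

Check high-value combinations within 16 min:
- A+B: time 2+13=15, value 42+62=104
- D+F: time 9+6=15, value 54+45=99
- A+D: time 2+9=11, value 42+54=96
- A+F: time 2+6=8, value 42+45=87
Best: 104 marks.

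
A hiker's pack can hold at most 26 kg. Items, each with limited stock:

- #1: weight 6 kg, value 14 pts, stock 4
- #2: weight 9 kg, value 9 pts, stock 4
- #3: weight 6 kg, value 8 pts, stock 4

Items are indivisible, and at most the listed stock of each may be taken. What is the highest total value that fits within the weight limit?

Top feasible selections:
- 4×#1: weight 24, value 56
- 3×#1 + 1×#3: weight 24, value 50
Best: 56 pts.

56 pts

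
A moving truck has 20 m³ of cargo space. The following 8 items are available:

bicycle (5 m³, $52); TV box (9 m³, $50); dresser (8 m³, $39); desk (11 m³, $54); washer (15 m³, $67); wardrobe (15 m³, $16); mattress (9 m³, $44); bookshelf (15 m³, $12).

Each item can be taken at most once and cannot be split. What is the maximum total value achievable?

$119

Check high-value combinations within 20 m³:
- bicycle+washer: volume 5+15=20, value 52+67=119
- bicycle+desk: volume 5+11=16, value 52+54=106
- TV box+desk: volume 9+11=20, value 50+54=104
- bicycle+TV box: volume 5+9=14, value 52+50=102
Best: $119.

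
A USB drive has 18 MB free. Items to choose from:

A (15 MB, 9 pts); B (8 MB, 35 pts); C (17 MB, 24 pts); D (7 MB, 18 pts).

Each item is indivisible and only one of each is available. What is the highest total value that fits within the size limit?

53 pts

This is a 0/1 knapsack; check combinations near the capacity.
- B+D: size 8+7=15, value 35+18=53
- B: size 8, value 35
- C: size 17, value 24
Best: 53 pts.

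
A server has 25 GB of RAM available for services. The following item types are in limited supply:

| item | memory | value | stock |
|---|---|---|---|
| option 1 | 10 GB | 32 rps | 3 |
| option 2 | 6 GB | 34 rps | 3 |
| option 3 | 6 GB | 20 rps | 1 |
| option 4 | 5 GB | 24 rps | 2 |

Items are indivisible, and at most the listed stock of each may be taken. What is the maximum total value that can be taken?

126 rps

Top feasible selections:
- 3×option 2 + 1×option 4: memory 23, value 126
- 3×option 2 + 1×option 3: memory 24, value 122
Best: 126 rps.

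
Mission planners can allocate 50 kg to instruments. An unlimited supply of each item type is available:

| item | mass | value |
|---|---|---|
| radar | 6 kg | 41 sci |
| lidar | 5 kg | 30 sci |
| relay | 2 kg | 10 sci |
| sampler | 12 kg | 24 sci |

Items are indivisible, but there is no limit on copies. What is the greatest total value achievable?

Best value-per-unit is radar at 41/6; filling with it alone gives 8×41 = 328.
Optimal mix: 8×radar + 1×relay → mass 50, value 338.

338 sci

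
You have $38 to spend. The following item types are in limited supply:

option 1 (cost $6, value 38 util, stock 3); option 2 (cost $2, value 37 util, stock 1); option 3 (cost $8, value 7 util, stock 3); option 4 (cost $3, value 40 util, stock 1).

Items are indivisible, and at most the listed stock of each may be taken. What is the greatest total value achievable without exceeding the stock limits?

198 util

Best selections within cost 38 and stock limits:
- 3×option 1 + 1×option 2 + 1×option 3 + 1×option 4: cost 31, value 198
- 3×option 1 + 1×option 2 + 1×option 4: cost 23, value 191
- 3×option 1 + 2×option 3 + 1×option 4: cost 37, value 168
- 2×option 1 + 1×option 2 + 2×option 3 + 1×option 4: cost 33, value 167
Best: 198 util.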